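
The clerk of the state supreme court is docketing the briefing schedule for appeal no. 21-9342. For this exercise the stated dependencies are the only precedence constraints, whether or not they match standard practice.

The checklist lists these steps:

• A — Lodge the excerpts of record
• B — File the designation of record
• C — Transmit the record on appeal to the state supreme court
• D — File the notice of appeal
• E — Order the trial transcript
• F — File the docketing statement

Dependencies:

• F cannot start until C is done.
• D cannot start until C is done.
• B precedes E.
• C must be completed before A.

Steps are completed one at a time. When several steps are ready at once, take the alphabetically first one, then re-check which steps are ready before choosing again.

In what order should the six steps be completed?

B and C have no prerequisites; B has the earlier label, so B is first.
Now C and E have their prerequisites met. C has the earlier label, so C next.
Now A, D, E and F have their prerequisites met. A has the earlier label, so A next.
D, E and F are all available; D has the earlier label → D.
Now E and F have their prerequisites met. E has the earlier label, so E next.
That leaves F as the only ready step → F.

B → C → A → D → E → F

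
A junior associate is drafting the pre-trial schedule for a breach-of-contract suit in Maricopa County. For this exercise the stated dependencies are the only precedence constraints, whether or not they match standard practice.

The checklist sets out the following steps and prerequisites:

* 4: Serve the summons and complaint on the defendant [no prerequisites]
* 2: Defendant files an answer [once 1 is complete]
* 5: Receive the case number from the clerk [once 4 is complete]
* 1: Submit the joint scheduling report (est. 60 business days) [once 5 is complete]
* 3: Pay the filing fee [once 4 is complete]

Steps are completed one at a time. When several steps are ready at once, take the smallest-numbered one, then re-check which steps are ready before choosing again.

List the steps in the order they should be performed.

4 has no prerequisites → 4 first.
Ready: 3 and 5. 3 has the earlier label → 3.
5 needed 4, now all done → 5.
1 is the only step now ready → 1.
2 needed 1, now all done → 2.

4 3 5 1 2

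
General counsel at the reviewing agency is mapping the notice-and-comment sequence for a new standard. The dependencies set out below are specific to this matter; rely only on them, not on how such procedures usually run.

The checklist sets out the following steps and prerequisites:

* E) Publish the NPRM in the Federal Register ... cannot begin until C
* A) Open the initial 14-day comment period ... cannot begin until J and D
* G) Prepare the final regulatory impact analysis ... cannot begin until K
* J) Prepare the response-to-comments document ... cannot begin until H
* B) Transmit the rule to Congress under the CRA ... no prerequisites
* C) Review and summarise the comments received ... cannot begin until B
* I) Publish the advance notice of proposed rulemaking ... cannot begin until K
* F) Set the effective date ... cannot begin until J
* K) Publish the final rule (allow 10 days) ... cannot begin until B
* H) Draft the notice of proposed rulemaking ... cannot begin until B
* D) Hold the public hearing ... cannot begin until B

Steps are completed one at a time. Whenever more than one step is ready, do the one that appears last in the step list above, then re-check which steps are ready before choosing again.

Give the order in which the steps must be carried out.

B has no prerequisites → B first.
D, H, K and C are all available; D is listed later → D.
Ready: H, K and C. H is listed later → H.
K, C and J are all available; K is listed later → K.
I, C, J and G are all available; I is listed later → I.
Ready: C, J and G. C is listed later → C.
Ready: J, G and E. J is listed later → J.
F and A now also ready, so the ready set is {F, G, A, E}; F is listed later → F.
G, A and E are all available; G is listed later → G.
Now A and E have their prerequisites met. A is listed later, so A next.
That leaves E as the only ready step → E.

B → D → H → K → I → C → J → F → G → A → E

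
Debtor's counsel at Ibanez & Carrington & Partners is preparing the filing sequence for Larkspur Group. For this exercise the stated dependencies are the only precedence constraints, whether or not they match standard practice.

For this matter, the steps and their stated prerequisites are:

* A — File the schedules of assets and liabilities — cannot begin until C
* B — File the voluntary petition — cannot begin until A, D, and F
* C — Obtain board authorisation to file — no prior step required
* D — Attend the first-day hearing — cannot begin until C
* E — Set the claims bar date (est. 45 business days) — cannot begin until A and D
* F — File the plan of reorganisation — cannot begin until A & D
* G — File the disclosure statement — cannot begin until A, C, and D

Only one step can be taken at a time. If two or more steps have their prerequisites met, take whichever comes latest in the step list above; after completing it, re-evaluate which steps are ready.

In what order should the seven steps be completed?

C is the only step with nothing outstanding, so it goes first.
Ready: D and A. D is listed later → D.
A needed C, now all done → A.
Now G, F and E have their prerequisites met. G is listed later, so G next.
F and E are both available; F is listed later → F.
Now E and B have their prerequisites met. E is listed later, so E next.
B needed F, D and A, now all done → B.

C D A G F E B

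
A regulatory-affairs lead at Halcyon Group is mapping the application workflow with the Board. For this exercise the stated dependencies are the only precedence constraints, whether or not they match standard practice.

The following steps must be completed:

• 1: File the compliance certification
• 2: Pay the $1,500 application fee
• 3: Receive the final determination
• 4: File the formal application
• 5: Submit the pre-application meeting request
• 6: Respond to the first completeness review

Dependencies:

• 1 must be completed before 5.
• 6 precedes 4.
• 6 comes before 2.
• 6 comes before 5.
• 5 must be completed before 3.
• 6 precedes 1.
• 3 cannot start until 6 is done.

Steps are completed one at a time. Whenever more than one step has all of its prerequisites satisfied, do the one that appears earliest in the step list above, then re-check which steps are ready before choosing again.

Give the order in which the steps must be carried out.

6 1 2 4 5 3

Only 6 has no prerequisites, so it is first.
Ready: 1, 2 and 4. 1 is listed earlier → 1.
2, 4 and 5 are all available; 2 is listed earlier → 2.
Ready: 4 and 5. 4 is listed earlier → 4.
Next only 5 has its prerequisites met → 5.
That leaves 3 as the only ready step → 3.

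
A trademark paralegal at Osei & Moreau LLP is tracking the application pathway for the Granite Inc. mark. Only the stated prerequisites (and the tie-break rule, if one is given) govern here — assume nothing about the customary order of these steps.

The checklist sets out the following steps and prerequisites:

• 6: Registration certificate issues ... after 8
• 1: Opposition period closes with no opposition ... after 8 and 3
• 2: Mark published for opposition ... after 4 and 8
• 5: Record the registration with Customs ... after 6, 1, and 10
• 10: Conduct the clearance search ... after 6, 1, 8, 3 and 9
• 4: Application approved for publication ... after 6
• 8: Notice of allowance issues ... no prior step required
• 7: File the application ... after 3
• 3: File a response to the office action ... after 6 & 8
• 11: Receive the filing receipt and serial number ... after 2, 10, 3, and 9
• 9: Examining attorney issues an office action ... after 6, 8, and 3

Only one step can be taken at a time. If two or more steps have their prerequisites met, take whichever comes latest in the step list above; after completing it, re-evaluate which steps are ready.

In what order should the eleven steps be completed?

8, 6, 3, 9, 7, 4, 2, 1, 10, 11, 5

8 is the only step with nothing outstanding, so it goes first.
Next only 6 has its prerequisites met → 6.
3 and 4 are both available; 3 is listed later → 3.
9, 7 and 1 now also ready, so the ready set is {9, 7, 4, 1}; 9 is listed later → 9.
7, 4 and 1 are all available; 7 is listed later → 7.
Ready: 4 and 1. 4 is listed later → 4.
Ready: 2 and 1. 2 is listed later → 2.
That leaves 1 as the only ready step → 1.
That leaves 10 as the only ready step → 10.
Ready: 11 and 5. 11 is listed later → 11.
Next only 5 has its prerequisites met → 5.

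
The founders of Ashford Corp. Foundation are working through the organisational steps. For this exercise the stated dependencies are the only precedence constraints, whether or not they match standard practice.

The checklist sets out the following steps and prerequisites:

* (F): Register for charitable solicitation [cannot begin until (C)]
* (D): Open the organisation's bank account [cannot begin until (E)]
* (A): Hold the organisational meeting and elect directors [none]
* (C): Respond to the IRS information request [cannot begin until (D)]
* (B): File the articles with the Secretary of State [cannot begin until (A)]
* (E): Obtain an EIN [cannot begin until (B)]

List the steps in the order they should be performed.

(A) → (B) → (E) → (D) → (C) → (F)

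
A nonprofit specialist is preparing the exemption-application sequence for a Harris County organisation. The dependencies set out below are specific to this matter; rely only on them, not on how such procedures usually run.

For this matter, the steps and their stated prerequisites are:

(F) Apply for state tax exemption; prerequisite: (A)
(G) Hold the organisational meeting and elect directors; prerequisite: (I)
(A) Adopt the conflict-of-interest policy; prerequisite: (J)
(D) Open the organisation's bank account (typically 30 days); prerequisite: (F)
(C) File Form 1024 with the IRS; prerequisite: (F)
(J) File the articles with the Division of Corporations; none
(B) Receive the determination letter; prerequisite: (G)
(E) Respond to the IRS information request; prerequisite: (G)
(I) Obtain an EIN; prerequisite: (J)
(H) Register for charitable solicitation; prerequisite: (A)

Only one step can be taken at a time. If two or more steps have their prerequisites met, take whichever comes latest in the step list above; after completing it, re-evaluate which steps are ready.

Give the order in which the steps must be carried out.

(J) is the only step with nothing outstanding, so it goes first.
Now (I) and (A) have their prerequisites met. (I) is listed later, so (I) next.
(G) now also ready, so the ready set is {(A), (G)}; (A) is listed later → (A).
(H) and (F) now also ready, so the ready set is {(H), (G), (F)}; (H) is listed later → (H).
(G) and (F) are both available; (G) is listed later → (G).
(E) and (B) now also ready, so the ready set is {(E), (B), (F)}; (E) is listed later → (E).
Now (B) and (F) have their prerequisites met. (B) is listed later, so (B) next.
(F) needed (A), now all done → (F).
(C) and (D) are both available; (C) is listed later → (C).
(D) needed (F), now all done → (D).

(J), (I), (A), (H), (G), (E), (B), (F), (C), (D)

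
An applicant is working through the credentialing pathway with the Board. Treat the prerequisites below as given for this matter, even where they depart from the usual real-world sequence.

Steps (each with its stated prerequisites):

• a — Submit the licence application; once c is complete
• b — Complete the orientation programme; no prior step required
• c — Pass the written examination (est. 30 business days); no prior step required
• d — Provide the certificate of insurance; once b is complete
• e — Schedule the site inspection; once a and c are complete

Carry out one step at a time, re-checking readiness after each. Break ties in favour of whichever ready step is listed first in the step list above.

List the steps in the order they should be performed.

b, c, a, d, e

b and c have no prerequisites; b is listed earlier, so b is first.
Ready: c and d. c is listed earlier → c.
a and d are both available; a is listed earlier → a.
Now d and e have their prerequisites met. d is listed earlier, so d next.
Next only e has its prerequisites met → e.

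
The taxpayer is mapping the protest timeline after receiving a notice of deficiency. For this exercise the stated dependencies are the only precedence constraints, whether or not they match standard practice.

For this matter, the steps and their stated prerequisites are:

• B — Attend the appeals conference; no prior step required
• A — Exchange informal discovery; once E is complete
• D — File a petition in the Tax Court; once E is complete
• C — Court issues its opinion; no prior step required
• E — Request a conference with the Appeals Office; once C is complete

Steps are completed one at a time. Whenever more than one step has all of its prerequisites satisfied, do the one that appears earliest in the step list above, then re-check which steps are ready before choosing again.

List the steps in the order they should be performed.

B and C have no prerequisites; B is listed earlier, so B is first.
That leaves C as the only ready step → C.
E needed C, now all done → E.
Ready: A and D. A is listed earlier → A.
Next only D has its prerequisites met → D.

B, C, E, A, D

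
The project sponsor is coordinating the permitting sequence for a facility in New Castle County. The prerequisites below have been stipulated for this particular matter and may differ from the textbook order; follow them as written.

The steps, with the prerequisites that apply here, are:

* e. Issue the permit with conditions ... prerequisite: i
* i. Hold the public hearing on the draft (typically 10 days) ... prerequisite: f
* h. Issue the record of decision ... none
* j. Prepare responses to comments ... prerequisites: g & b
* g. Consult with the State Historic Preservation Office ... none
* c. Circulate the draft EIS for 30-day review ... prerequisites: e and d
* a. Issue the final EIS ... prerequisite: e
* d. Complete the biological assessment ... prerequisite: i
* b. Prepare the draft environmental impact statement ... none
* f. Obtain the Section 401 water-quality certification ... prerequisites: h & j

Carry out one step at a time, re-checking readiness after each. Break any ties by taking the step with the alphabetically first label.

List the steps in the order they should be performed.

b, g, h, j, f, i, d, e, a, c

b, g and h have no prerequisites; b has the earlier label, so b is first.
Now g and h have their prerequisites met. g has the earlier label, so g next.
j now also ready, so the ready set is {h, j}; h has the earlier label → h.
Next only j has its prerequisites met → j.
f needed h and j, now all done → f.
That leaves i as the only ready step → i.
Ready: d and e. d has the earlier label → d.
That leaves e as the only ready step → e.
a and c are both available; a has the earlier label → a.
c is the only step now ready → c.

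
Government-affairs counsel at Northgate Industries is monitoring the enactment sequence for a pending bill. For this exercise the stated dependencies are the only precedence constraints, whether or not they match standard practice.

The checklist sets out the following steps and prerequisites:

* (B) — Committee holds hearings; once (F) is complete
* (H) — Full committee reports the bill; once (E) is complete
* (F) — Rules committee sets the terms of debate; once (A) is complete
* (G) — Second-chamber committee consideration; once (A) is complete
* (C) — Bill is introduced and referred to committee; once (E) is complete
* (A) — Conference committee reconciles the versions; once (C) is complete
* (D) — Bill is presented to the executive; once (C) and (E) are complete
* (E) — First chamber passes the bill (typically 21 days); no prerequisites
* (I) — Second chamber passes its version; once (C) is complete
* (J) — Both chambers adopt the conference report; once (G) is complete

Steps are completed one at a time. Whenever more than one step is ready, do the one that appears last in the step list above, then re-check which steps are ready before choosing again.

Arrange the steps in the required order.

(E) has no prerequisites → (E) first.
Ready: (C) and (H). (C) is listed later → (C).
Now (I), (D), (A) and (H) have their prerequisites met. (I) is listed later, so (I) next.
(D), (A) and (H) are all available; (D) is listed later → (D).
Ready: (A) and (H). (A) is listed later → (A).
Ready: (G), (F) and (H). (G) is listed later → (G).
Ready: (J), (F) and (H). (J) is listed later → (J).
Now (F) and (H) have their prerequisites met. (F) is listed later, so (F) next.
(H) and (B) are both available; (H) is listed later → (H).
(B) needed (F), now all done → (B).

(E), (C), (I), (D), (A), (G), (J), (F), (H), (B)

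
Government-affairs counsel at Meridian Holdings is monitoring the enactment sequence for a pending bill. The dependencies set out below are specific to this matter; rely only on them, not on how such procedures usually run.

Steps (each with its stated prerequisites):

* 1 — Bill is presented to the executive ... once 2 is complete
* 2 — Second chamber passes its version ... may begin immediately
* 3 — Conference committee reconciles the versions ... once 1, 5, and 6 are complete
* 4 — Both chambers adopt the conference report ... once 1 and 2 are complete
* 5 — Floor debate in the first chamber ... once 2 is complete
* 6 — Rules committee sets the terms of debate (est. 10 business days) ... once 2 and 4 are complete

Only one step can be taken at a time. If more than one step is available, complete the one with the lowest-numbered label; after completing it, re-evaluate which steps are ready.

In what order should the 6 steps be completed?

Only 2 has no prerequisites, so it is first.
Now 1 and 5 have their prerequisites met. 1 has the earlier label, so 1 next.
4 now also ready, so the ready set is {4, 5}; 4 has the earlier label → 4.
6 now also ready, so the ready set is {5, 6}; 5 has the earlier label → 5.
6 is the only step now ready → 6.
3 needed 1, 5 and 6, now all done → 3.

2 1 4 5 6 3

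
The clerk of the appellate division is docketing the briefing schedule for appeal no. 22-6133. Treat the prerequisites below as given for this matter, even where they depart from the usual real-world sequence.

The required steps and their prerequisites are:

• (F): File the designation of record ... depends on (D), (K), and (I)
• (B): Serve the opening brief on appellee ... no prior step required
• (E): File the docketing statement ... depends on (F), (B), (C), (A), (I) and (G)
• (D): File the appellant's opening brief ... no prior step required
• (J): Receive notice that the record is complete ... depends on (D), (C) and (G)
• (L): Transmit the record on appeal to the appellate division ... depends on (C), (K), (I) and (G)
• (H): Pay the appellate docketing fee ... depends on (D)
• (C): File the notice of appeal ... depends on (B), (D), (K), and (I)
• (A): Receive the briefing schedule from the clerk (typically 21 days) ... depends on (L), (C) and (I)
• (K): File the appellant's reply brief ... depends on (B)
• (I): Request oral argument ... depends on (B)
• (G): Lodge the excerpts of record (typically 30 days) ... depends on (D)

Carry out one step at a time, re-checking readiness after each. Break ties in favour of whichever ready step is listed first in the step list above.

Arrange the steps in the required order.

Nothing is required for (B) and (D). (B) is listed earlier → (B) first.
(K) and (I) now also ready, so the ready set is {(D), (K), (I)}; (D) is listed earlier → (D).
Ready: (H), (K), (I) and (G). (H) is listed earlier → (H).
(K), (I) and (G) are all available; (K) is listed earlier → (K).
Now (I) and (G) have their prerequisites met. (I) is listed earlier, so (I) next.
Now (F), (C) and (G) have their prerequisites met. (F) is listed earlier, so (F) next.
(C) and (G) are both available; (C) is listed earlier → (C).
(G) is the only step now ready → (G).
(J) and (L) are both available; (J) is listed earlier → (J).
Next only (L) has its prerequisites met → (L).
That leaves (A) as the only ready step → (A).
That leaves (E) as the only ready step → (E).

(B), (D), (H), (K), (I), (F), (C), (G), (J), (L), (A), (E)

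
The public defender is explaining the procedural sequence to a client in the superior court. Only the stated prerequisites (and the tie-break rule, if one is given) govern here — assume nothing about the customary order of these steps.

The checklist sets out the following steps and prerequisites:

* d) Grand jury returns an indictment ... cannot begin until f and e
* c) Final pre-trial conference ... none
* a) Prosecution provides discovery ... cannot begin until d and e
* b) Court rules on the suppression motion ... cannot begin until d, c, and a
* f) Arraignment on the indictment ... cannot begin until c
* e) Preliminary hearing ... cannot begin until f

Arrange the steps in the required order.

c is the only step with nothing outstanding, so it goes first.
f needed c, now all done → f.
Next only e has its prerequisites met → e.
Next only d has its prerequisites met → d.
Next only a has its prerequisites met → a.
b needed d, c and a, now all done → b.

c f e d a b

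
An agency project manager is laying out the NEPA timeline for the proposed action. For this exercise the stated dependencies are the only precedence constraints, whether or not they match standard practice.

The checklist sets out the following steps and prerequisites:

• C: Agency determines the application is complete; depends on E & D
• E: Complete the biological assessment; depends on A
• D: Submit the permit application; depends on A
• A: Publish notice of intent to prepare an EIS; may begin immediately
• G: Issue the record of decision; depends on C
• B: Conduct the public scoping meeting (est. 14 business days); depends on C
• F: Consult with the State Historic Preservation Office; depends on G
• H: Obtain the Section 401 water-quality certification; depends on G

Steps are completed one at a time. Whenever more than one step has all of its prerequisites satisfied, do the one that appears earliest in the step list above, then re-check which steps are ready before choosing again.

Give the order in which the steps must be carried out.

A, E, D, C, G, B, F, H

A is the only step with nothing outstanding, so it goes first.
Ready: E and D. E is listed earlier → E.
D needed A, now all done → D.
That leaves C as the only ready step → C.
G and B are both available; G is listed earlier → G.
F and H now also ready, so the ready set is {B, F, H}; B is listed earlier → B.
Ready: F and H. F is listed earlier → F.
Next only H has its prerequisites met → H.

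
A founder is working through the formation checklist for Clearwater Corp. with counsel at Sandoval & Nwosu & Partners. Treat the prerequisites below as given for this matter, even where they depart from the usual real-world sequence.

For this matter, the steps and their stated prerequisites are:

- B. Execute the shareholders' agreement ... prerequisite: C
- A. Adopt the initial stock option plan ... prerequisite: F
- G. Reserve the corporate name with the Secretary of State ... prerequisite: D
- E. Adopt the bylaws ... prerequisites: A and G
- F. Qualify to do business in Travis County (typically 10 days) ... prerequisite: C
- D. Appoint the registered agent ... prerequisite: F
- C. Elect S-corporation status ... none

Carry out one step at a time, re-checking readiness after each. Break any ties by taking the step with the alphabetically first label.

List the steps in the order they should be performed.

C → B → F → A → D → G → E

C has no prerequisites → C first.
Ready: B and F. B has the earlier label → B.
Next only F has its prerequisites met → F.
A and D are both available; A has the earlier label → A.
D is the only step now ready → D.
G needed D, now all done → G.
Next only E has its prerequisites met → E.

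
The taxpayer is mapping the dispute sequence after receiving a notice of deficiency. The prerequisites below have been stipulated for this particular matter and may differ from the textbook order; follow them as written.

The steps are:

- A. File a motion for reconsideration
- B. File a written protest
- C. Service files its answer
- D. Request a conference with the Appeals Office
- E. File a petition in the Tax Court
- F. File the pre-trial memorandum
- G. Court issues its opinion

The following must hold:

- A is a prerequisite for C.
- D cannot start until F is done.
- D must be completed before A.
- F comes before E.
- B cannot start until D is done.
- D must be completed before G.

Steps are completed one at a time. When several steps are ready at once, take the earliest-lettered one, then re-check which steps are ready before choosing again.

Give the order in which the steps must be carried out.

Only F has no prerequisites, so it is first.
Ready: D and E. D has the earlier label → D.
Now A, B, E and G have their prerequisites met. A has the earlier label, so A next.
Now B, C, E and G have their prerequisites met. B has the earlier label, so B next.
C, E and G are all available; C has the earlier label → C.
Ready: E and G. E has the earlier label → E.
G is the only step now ready → G.

F D A B C E G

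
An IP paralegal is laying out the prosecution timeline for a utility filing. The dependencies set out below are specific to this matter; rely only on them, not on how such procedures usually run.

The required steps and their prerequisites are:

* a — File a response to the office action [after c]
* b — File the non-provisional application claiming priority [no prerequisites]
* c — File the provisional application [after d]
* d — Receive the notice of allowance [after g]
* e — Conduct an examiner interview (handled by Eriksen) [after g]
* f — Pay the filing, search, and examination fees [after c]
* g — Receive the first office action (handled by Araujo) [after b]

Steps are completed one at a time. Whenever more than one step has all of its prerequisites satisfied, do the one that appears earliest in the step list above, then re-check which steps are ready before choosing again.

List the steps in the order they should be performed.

b g d c a e f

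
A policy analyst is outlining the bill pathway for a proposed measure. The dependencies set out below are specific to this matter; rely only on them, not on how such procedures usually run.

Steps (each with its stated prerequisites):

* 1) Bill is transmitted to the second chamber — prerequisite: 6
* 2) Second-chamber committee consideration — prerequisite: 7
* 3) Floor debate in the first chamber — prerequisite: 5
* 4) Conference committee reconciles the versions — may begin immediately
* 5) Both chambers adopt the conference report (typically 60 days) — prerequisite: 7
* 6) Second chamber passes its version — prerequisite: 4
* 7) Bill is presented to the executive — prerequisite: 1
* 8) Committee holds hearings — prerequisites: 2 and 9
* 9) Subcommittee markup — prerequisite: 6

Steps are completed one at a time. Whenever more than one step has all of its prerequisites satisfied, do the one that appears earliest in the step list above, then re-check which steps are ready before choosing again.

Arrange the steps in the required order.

4 has no prerequisites → 4 first.
6 is the only step now ready → 6.
1 and 9 are both available; 1 is listed earlier → 1.
7 now also ready, so the ready set is {7, 9}; 7 is listed earlier → 7.
2 and 5 now also ready, so the ready set is {2, 5, 9}; 2 is listed earlier → 2.
Ready: 5 and 9. 5 is listed earlier → 5.
3 now also ready, so the ready set is {3, 9}; 3 is listed earlier → 3.
9 is the only step now ready → 9.
That leaves 8 as the only ready step → 8.

4 → 6 → 1 → 7 → 2 → 5 → 3 → 9 → 8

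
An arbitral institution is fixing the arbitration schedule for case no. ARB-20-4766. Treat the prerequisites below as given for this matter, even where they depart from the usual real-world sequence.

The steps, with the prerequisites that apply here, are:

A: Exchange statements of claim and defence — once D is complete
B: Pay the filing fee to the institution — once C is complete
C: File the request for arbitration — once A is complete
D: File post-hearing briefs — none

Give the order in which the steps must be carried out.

D → A → C → B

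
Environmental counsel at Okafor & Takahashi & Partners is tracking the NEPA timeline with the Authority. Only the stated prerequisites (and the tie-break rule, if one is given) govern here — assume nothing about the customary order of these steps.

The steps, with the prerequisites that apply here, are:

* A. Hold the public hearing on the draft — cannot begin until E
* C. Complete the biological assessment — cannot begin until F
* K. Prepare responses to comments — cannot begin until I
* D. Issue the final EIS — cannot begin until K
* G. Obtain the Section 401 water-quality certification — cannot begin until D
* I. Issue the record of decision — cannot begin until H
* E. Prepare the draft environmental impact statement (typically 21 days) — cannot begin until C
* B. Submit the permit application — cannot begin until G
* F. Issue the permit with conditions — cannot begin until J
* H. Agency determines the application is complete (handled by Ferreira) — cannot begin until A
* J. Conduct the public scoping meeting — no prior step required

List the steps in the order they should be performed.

J → F → C → E → A → H → I → K → D → G → B

J has no prerequisites → J first.
Next only F has its prerequisites met → F.
That leaves C as the only ready step → C.
E needed C, now all done → E.
A needed E, now all done → A.
H is the only step now ready → H.
I needed H, now all done → I.
K is the only step now ready → K.
Next only D has its prerequisites met → D.
G needed D, now all done → G.
B needed G, now all done → B.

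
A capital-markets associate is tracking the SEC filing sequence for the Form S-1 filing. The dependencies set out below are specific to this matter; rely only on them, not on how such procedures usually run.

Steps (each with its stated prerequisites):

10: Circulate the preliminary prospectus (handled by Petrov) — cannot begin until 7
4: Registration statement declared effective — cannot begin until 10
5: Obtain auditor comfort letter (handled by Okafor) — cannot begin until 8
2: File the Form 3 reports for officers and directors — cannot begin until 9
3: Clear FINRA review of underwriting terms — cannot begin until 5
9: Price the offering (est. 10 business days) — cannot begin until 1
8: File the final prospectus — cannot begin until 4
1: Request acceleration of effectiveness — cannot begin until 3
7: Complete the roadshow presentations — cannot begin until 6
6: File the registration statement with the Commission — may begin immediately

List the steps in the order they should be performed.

6 has no prerequisites → 6 first.
7 needed 6, now all done → 7.
10 needed 7, now all done → 10.
4 is the only step now ready → 4.
That leaves 8 as the only ready step → 8.
5 is the only step now ready → 5.
3 is the only step now ready → 3.
That leaves 1 as the only ready step → 1.
Next only 9 has its prerequisites met → 9.
2 needed 9, now all done → 2.

6 7 10 4 8 5 3 1 9 2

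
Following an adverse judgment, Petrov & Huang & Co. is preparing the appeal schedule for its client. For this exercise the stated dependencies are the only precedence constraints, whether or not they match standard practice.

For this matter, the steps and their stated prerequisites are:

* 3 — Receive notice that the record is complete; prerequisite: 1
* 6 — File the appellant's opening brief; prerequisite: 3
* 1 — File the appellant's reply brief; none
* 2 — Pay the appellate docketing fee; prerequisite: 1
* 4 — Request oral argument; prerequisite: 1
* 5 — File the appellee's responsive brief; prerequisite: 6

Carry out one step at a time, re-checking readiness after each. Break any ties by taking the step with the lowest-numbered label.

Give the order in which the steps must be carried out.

1 → 2 → 3 → 4 → 6 → 5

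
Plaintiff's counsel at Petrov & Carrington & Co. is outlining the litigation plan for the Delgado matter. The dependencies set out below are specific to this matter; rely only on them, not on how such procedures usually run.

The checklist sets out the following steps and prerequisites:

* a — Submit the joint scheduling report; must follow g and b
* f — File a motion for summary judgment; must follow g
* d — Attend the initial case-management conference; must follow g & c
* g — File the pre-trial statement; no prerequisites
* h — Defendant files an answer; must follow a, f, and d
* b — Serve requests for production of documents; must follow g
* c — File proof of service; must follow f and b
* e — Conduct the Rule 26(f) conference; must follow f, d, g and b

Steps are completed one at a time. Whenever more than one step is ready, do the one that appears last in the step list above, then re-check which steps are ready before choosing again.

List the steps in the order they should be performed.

g b f c d e a h

g has no prerequisites → g first.
Ready: b and f. b is listed later → b.
Ready: f and a. f is listed later → f.
c now also ready, so the ready set is {c, a}; c is listed later → c.
d now also ready, so the ready set is {d, a}; d is listed later → d.
Ready: e and a. e is listed later → e.
That leaves a as the only ready step → a.
h is the only step now ready → h.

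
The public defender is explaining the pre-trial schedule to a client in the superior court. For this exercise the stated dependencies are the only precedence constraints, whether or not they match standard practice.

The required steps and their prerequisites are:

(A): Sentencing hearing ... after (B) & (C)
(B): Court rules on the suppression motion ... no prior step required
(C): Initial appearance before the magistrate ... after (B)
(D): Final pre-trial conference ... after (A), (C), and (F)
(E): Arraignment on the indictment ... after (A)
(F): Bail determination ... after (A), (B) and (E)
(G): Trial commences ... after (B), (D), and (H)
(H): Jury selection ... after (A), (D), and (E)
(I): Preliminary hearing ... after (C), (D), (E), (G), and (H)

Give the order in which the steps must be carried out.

(B) has no prerequisites → (B) first.
That leaves (C) as the only ready step → (C).
That leaves (A) as the only ready step → (A).
(E) is the only step now ready → (E).
That leaves (F) as the only ready step → (F).
That leaves (D) as the only ready step → (D).
Next only (H) has its prerequisites met → (H).
(G) is the only step now ready → (G).
That leaves (I) as the only ready step → (I).

(B), (C), (A), (E), (F), (D), (H), (G), (I)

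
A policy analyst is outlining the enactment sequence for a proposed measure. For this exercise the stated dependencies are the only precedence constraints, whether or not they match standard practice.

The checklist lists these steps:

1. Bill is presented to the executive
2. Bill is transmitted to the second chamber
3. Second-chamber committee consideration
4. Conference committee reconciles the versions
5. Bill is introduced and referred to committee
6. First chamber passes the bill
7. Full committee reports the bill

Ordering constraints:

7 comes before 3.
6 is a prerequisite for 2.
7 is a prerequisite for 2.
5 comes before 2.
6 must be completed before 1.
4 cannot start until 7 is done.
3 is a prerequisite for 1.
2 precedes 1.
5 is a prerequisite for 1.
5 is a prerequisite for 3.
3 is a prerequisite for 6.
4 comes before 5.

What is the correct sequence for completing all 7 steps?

7 → 4 → 5 → 3 → 6 → 2 → 1

Only 7 has no prerequisites, so it is first.
4 is the only step now ready → 4.
That leaves 5 as the only ready step → 5.
3 needed 5 and 7, now all done → 3.
That leaves 6 as the only ready step → 6.
2 needed 5, 6 and 7, now all done → 2.
1 needed 2, 3, 5 and 6, now all done → 1.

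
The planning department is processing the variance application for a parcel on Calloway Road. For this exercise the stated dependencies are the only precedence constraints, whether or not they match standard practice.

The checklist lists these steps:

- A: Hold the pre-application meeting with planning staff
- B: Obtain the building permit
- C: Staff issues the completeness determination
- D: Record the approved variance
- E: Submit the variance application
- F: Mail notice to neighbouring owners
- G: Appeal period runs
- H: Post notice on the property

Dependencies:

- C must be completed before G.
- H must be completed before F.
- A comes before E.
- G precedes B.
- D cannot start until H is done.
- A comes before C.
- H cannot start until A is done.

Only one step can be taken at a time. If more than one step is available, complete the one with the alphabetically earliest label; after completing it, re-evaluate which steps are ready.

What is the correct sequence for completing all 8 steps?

A, C, E, G, B, H, D, F

A is the only step with nothing outstanding, so it goes first.
Ready: C, E and H. C has the earlier label → C.
G now also ready, so the ready set is {E, G, H}; E has the earlier label → E.
Now G and H have their prerequisites met. G has the earlier label, so G next.
Now B and H have their prerequisites met. B has the earlier label, so B next.
Next only H has its prerequisites met → H.
Ready: D and F. D has the earlier label → D.
F is the only step now ready → F.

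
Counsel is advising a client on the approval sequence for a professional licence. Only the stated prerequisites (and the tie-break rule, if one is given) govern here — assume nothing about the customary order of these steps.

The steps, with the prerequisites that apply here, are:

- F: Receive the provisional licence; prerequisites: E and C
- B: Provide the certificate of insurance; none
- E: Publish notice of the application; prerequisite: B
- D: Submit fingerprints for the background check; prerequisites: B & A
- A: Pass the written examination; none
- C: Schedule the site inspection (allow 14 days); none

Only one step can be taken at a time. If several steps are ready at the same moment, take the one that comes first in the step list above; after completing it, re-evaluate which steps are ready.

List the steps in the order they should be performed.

B, A and C have no prerequisites; B is listed earlier, so B is first.
E now also ready, so the ready set is {E, A, C}; E is listed earlier → E.
Now A and C have their prerequisites met. A is listed earlier, so A next.
D now also ready, so the ready set is {D, C}; D is listed earlier → D.
That leaves C as the only ready step → C.
Next only F has its prerequisites met → F.

B, E, A, D, C, F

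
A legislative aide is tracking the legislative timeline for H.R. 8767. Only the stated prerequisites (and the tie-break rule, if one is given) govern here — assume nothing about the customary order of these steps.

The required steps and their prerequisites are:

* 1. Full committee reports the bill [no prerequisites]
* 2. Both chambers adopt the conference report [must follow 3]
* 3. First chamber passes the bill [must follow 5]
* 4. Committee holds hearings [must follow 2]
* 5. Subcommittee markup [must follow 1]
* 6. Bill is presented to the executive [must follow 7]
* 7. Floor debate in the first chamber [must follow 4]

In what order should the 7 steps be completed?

1, 5, 3, 2, 4, 7, 6

Only 1 has no prerequisites, so it is first.
5 needed 1, now all done → 5.
Next only 3 has its prerequisites met → 3.
2 is the only step now ready → 2.
4 needed 2, now all done → 4.
7 is the only step now ready → 7.
6 needed 7, now all done → 6.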